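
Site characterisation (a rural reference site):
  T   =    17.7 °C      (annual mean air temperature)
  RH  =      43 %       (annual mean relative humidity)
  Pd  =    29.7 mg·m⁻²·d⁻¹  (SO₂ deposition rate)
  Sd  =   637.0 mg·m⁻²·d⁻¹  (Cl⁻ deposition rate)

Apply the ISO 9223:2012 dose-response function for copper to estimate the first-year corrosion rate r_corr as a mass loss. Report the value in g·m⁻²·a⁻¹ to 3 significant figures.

copper: f(T) = -0.080·(T−10) [T>10 °C] = -0.6160
  Pd branch = 0.0053·Pd^0.26·e^(0.059·RH+f) = 0.08739 μm/a
  Sd branch = 0.01025·Sd^0.27·e^(0.036·RH+0.049·T) = 0.6558 μm/a
  sum: 0.08739 + 0.6558 → r_corr = 0.7432 μm/a
Convert to mass loss: 0.7432 μm/a × 8.96 g/cm³ = 6.659 g·m⁻²·a⁻¹

r_corr = 6.66 g·m⁻²·a⁻¹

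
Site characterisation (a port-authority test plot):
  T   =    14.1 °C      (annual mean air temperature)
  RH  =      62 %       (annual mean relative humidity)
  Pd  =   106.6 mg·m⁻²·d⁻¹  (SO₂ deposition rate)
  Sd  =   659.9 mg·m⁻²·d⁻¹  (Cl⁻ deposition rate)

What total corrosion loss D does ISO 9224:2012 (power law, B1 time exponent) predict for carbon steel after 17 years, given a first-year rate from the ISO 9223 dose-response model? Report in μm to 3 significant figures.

D(17) = 586 μm

carbon steel: temperature factor f = -0.054·(4.1) = -0.2214
  sulphur-dioxide contribution → 55.56 μm/a
  chloride contribution → 77.66 μm/a
  total first-year rate 133.2 μm/a
ISO 9224: D(t) = r_corr · t^b with b = 0.523 (carbon steel, B1)
  D(17) = 133.2 × 17^0.523 = 133.2 × 4.401 = 586.3 μm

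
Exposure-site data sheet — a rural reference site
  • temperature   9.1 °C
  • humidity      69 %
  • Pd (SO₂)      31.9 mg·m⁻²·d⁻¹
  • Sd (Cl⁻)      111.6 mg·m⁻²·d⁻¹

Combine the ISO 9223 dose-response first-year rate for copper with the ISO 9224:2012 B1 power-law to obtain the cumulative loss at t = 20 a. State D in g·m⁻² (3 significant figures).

copper: f(T) = +0.126·(T−10) [T≤10 °C] = -0.1134
  Pd branch = 0.0053·Pd^0.26·e^(0.059·RH+f) = 0.6824 μm/a
  Cl⁻ term: 0.01025·111.6^0.27·exp(0.036·69+0.049·9.1) = 0.6855
  r_corr = 0.6824 + 0.6855 = 1.368 μm/a
ISO 9224: D(t) = r_corr · t^b with b = 0.667 (copper, B1)
  D(20) = 1.368 × 20^0.667 = 1.368 × 7.375 = 10.09 μm
  Mass loss = 10.09 μm × 8.96 g/cm³ = 90.4 g·m⁻²

D(20) = 90.4 g·m⁻²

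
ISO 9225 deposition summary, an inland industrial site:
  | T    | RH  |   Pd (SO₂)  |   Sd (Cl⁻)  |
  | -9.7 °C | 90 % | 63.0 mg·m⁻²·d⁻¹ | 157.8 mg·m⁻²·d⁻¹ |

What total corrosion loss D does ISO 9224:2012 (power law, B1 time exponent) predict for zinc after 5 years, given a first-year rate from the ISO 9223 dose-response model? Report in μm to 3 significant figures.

zinc: temperature factor f = +0.038·(-19.7) = -0.7486
  sulphur-dioxide contribution → 2.372 μm/a
  chloride contribution → 0.2822 μm/a
  total first-year rate 2.654 μm/a
Long-term exponent b (ISO 9224 Table 2, B1) = 0.813
  D(5) = 2.654 × 5^0.813 = 2.654 × 3.701 = 9.823 μm

D(5) = 9.82 μm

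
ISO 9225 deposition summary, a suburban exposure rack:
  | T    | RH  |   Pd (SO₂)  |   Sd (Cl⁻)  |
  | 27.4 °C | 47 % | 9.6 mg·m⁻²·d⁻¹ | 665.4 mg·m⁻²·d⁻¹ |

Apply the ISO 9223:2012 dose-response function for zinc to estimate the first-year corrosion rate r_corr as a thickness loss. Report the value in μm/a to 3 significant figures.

zinc: T>10 °C ⇒ hinge -0.071·(27.4−10) = -1.2354
  sulphur-dioxide contribution → 0.08815 μm/a
  chloride contribution → 10.64 μm/a
  total first-year rate 10.73 μm/a

r_corr = 10.7 μm/a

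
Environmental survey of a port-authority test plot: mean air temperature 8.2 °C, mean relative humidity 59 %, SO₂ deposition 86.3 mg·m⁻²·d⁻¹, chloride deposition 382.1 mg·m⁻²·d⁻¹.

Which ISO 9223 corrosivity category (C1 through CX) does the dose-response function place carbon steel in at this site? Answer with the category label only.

carbon steel: f(T) = +0.150·(T−10) [T≤10 °C] = -0.2700
  Pd branch = 1.77·Pd^0.52·e^(0.02·RH+f) = 44.66 μm/a
  Sd branch = 0.102·Sd^0.62·e^(0.033·RH+0.04·T) = 39.59 μm/a
  sum: 44.66 + 39.59 → r_corr = 84.25 μm/a
Category bounds: 80…200 μm/a bracket r_corr ⇒ C5

C5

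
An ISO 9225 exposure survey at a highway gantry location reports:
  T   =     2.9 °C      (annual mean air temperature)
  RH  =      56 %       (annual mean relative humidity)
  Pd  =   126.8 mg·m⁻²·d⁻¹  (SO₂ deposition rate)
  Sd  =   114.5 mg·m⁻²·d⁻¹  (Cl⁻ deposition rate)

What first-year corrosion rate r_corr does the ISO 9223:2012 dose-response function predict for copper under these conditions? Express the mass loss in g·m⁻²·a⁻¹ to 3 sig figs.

copper: f(T) = +0.126·(T−10) [T≤10 °C] = -0.8946
  sulphur-dioxide contribution → 0.2077 μm/a
  chloride contribution → 0.319 μm/a
  ⇒ r_corr(copper) = 0.5268 μm/a
Convert to mass loss: 0.5268 μm/a × 8.96 g/cm³ = 4.72 g·m⁻²·a⁻¹

r_corr = 4.72 g·m⁻²·a⁻¹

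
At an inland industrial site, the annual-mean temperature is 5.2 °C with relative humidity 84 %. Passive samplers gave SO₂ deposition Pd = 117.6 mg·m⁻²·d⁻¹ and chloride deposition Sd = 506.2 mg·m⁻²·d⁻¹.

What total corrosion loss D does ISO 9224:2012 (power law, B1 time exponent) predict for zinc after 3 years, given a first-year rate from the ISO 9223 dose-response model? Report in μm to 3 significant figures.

zinc: temperature factor f = +0.038·(-4.8) = -0.1824
  sulphur-dioxide contribution → 4.173 μm/a
  chloride contribution → 1.855 μm/a
  total first-year rate 6.028 μm/a
ISO 9224: D(t) = r_corr · t^b with b = 0.813 (zinc, B1)
  D(3) = 6.028 × 3^0.813 = 6.028 × 2.443 = 14.73 μm

D(3) = 14.7 μm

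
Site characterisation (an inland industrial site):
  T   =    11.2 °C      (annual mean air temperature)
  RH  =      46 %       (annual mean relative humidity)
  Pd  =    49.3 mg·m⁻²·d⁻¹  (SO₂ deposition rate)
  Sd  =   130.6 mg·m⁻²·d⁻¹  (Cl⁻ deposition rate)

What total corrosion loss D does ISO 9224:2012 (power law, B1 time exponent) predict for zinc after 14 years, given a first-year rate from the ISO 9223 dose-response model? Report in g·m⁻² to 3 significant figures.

zinc: T>10 °C ⇒ hinge -0.071·(11.2−10) = -0.0852
  Pd branch = 0.0129·Pd^0.44·e^(0.046·RH+f) = 0.5463 μm/a
  Sd branch = 0.0175·Sd^0.57·e^(0.008·RH+0.085·T) = 1.053 μm/a
  r_corr = 0.5463 + 1.053 = 1.599 μm/a
Long-term exponent b (ISO 9224 Table 2, B1) = 0.813
  D(14) = 1.599 × 14^0.813 = 1.599 × 8.547 = 13.67 μm
  Mass loss = 13.67 μm × 7.14 g/cm³ = 97.59 g·m⁻²

D(14) = 97.6 g·m⁻²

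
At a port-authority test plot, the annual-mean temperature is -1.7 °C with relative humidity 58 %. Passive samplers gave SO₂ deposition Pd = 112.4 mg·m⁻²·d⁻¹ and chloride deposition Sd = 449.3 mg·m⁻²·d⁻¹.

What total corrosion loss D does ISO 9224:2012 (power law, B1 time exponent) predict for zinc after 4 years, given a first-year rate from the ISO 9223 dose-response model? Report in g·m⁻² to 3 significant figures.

D(4) = 38.2 g·m⁻²

zinc: temperature factor f = +0.038·(-11.7) = -0.4446
  Pd branch = 0.0129·Pd^0.44·e^(0.046·RH+f) = 0.9518 μm/a
  Sd branch = 0.0175·Sd^0.57·e^(0.008·RH+0.085·T) = 0.783 μm/a
  sum: 0.9518 + 0.783 → r_corr = 1.735 μm/a
ISO 9224: D(t) = r_corr · t^b with b = 0.813 (zinc, B1)
  D(4) = 1.735 × 4^0.813 = 1.735 × 3.087 = 5.354 μm
  Mass loss = 5.354 μm × 7.14 g/cm³ = 38.23 g·m⁻²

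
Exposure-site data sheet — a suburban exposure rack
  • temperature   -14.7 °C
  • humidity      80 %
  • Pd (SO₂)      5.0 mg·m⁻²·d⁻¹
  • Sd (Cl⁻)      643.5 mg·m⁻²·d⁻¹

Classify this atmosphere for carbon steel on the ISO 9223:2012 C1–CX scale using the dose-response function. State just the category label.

carbon steel: temperature factor f = +0.150·(-24.7) = -3.7050
  Pd branch = 1.77·Pd^0.52·e^(0.02·RH+f) = 0.498 μm/a
  Sd branch = 0.102·Sd^0.62·e^(0.033·RH+0.04·T) = 43.76 μm/a
  sum: 0.498 + 43.76 → r_corr = 44.26 μm/a
ISO 9223 Table 2 (carbon steel): 25 < 44.3 ≤ 50 μm/a ⇒ C3

C3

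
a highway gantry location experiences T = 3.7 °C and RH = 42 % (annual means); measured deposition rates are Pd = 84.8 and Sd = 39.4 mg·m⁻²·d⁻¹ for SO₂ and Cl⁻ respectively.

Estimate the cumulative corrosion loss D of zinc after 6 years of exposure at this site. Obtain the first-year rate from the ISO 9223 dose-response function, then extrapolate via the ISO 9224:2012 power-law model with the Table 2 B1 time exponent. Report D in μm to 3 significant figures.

zinc: T≤10 °C ⇒ hinge +0.038·(3.7−10) = -0.2394
  Pd branch = 0.0129·Pd^0.44·e^(0.046·RH+f) = 0.4945 μm/a
  Cl⁻ term: 0.0175·39.4^0.57·exp(0.008·42+0.085·3.7) = 0.2723
  sum: 0.4945 + 0.2723 → r_corr = 0.7668 μm/a
ISO 9224: D(t) = r_corr · t^b with b = 0.813 (zinc, B1)
  D(6) = 0.7668 × 6^0.813 = 0.7668 × 4.292 = 3.291 μm

D(6) = 3.29 μm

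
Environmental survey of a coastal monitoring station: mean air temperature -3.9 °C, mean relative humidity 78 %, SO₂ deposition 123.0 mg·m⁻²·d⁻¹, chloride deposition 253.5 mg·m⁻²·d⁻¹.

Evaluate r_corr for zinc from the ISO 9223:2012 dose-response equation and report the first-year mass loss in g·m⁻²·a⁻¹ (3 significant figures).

r_corr = 20.2 g·m⁻²·a⁻¹

zinc: temperature factor f = +0.038·(-13.9) = -0.5282
  SO₂ term: 0.0129·123.0^0.44·exp(0.046·78-0.5282) = 2.286
  Sd branch = 0.0175·Sd^0.57·e^(0.008·RH+0.085·T) = 0.55 μm/a
  r_corr = 2.286 + 0.55 = 2.836 μm/a
Convert to mass loss: 2.836 μm/a × 7.14 g/cm³ = 20.25 g·m⁻²·a⁻¹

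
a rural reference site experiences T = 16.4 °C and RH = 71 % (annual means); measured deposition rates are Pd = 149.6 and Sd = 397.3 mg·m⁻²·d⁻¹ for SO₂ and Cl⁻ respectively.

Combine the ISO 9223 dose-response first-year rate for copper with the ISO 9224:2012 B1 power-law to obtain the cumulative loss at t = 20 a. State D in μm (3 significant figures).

copper: temperature factor f = -0.080·(6.4) = -0.5120
  sulphur-dioxide contribution → 0.7703 μm/a
  chloride contribution → 1.484 μm/a
  ⇒ r_corr(copper) = 2.255 μm/a
Long-term exponent b (ISO 9224 Table 2, B1) = 0.667
  D(20) = 2.255 × 20^0.667 = 2.255 × 7.375 = 16.63 μm

D(20) = 16.6 μm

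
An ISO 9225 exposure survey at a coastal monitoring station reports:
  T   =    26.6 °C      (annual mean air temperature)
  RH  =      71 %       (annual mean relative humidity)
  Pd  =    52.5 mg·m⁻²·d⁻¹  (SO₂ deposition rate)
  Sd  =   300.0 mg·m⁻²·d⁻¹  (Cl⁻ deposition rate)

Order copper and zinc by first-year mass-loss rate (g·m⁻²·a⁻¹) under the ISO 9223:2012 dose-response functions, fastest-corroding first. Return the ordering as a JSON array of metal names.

["zinc", "copper"]

copper: temperature factor f = -0.080·(16.6) = -1.3280
  Pd branch = 0.0053·Pd^0.26·e^(0.059·RH+f) = 0.2594 μm/a
  Sd branch = 0.01025·Sd^0.27·e^(0.036·RH+0.049·T) = 2.268 μm/a
  sum: 0.2594 + 2.268 → r_corr = 2.528 μm/a
  mass loss = 2.528 μm/a × 8.96 g/cm³ = 22.65 g·m⁻²·a⁻¹
zinc: T>10 °C ⇒ hinge -0.071·(26.6−10) = -1.1786
  SO₂ term: 0.0129·52.5^0.44·exp(0.046·71-1.1786) = 0.5943
  Cl⁻ term: 0.0175·300.0^0.57·exp(0.008·71+0.085·26.6) = 7.649
  r_corr = 0.5943 + 7.649 = 8.244 μm/a
  mass loss = 8.244 μm/a × 7.14 g/cm³ = 58.86 g·m⁻²·a⁻¹
Ordering by g·m⁻²·a⁻¹: zinc (58.9) > copper (22.6)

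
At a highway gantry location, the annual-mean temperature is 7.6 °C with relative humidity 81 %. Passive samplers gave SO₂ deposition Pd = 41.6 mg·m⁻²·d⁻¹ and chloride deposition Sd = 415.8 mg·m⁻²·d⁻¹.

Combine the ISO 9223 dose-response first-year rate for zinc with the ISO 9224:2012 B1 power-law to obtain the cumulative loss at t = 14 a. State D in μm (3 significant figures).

zinc: f(T) = +0.038·(T−10) [T≤10 °C] = -0.0912
  SO₂ term: 0.0129·41.6^0.44·exp(0.046·81-0.0912) = 2.521
  Sd branch = 0.0175·Sd^0.57·e^(0.008·RH+0.085·T) = 1.985 μm/a
  sum: 2.521 + 1.985 → r_corr = 4.506 μm/a
ISO 9224: D(t) = r_corr · t^b with b = 0.813 (zinc, B1)
  D(14) = 4.506 × 14^0.813 = 4.506 × 8.547 = 38.51 μm

D(14) = 38.5 μm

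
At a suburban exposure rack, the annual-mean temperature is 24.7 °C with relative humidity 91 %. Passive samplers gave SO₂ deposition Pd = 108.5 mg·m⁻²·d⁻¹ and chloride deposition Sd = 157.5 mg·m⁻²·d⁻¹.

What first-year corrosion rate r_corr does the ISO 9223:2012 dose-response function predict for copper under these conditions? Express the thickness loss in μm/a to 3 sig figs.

copper: T>10 °C ⇒ hinge -0.080·(24.7−10) = -1.1760
  Pd branch = 0.0053·Pd^0.26·e^(0.059·RH+f) = 1.187 μm/a
  Sd branch = 0.01025·Sd^0.27·e^(0.036·RH+0.049·T) = 3.568 μm/a
  sum: 1.187 + 3.568 → r_corr = 4.755 μm/a

r_corr = 4.75 μm/a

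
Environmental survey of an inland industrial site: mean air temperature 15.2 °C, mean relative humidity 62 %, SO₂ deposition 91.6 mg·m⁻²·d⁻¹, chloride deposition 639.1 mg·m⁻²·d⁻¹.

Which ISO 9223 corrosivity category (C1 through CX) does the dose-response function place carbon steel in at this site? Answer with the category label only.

carbon steel: T>10 °C ⇒ hinge -0.054·(15.2−10) = -0.2808
  Pd branch = 1.77·Pd^0.52·e^(0.02·RH+f) = 48.39 μm/a
  Sd branch = 0.102·Sd^0.62·e^(0.033·RH+0.04·T) = 79.56 μm/a
  r_corr = 48.39 + 79.56 = 127.9 μm/a
128 μm/a falls in (80, 200] for carbon steel → category C5

C5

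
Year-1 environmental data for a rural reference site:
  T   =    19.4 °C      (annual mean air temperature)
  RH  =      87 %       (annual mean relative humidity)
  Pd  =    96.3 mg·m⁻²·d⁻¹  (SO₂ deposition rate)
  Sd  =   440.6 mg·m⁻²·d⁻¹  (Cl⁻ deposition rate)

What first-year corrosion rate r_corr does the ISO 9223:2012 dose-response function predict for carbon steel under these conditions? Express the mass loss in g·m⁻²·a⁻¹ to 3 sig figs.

carbon steel: temperature factor f = -0.054·(9.4) = -0.5076
  SO₂ term: 1.77·96.3^0.52·exp(0.02·87-0.5076) = 65.27
  Sd branch = 0.102·Sd^0.62·e^(0.033·RH+0.04·T) = 170.5 μm/a
  sum: 65.27 + 170.5 → r_corr = 235.8 μm/a
Convert to mass loss: 235.8 μm/a × 7.85 g/cm³ = 1851 g·m⁻²·a⁻¹

r_corr = 1.85e+03 g·m⁻²·a⁻¹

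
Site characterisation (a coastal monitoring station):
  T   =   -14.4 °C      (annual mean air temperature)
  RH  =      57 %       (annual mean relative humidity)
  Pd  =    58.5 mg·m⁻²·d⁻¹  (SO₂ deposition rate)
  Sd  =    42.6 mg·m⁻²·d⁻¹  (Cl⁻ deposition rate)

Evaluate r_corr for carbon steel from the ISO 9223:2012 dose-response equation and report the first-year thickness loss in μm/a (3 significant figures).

r_corr = 5.03 μm/a

carbon steel: f(T) = +0.150·(T−10) [T≤10 °C] = -3.6600
  Pd branch = 1.77·Pd^0.52·e^(0.02·RH+f) = 1.182 μm/a
  Cl⁻ term: 0.102·42.6^0.62·exp(0.033·57+0.04·-14.4) = 3.851
  r_corr = 1.182 + 3.851 = 5.033 μm/a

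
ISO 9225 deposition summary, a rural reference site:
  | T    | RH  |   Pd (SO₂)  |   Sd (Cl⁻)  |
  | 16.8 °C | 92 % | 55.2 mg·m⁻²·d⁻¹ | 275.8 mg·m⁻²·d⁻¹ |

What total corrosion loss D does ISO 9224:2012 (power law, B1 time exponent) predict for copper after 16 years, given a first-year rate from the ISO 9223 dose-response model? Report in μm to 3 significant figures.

copper: T>10 °C ⇒ hinge -0.080·(16.8−10) = -0.5440
  sulphur-dioxide contribution → 1.987 μm/a
  chloride contribution → 2.921 μm/a
  total first-year rate 4.909 μm/a
Long-term exponent b (ISO 9224 Table 2, B1) = 0.667
  D(16) = 4.909 × 16^0.667 = 4.909 × 6.355 = 31.2 μm

D(16) = 31.2 μm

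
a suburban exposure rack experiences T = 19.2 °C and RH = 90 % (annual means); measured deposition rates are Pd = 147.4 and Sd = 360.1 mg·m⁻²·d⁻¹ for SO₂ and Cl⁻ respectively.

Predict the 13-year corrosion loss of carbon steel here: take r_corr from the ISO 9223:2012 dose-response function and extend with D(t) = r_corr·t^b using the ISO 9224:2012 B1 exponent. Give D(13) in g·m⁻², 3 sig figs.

D(13) = 7.57e+03 g·m⁻²

carbon steel: T>10 °C ⇒ hinge -0.054·(19.2−10) = -0.4968
  sulphur-dioxide contribution → 87.41 μm/a
  chloride contribution → 164.8 μm/a
  ⇒ r_corr(carbon steel) = 252.2 μm/a
Long-term exponent b (ISO 9224 Table 2, B1) = 0.523
  D(13) = 252.2 × 13^0.523 = 252.2 × 3.825 = 964.6 μm
  Mass loss = 964.6 μm × 7.85 g/cm³ = 7572 g·m⁻²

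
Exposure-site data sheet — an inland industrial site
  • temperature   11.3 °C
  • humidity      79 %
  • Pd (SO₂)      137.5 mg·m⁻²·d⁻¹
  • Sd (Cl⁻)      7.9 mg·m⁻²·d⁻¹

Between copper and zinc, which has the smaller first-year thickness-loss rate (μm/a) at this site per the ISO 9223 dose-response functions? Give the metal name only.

copper: T>10 °C ⇒ hinge -0.080·(11.3−10) = -0.1040
  Pd branch = 0.0053·Pd^0.26·e^(0.059·RH+f) = 1.817 μm/a
  Cl⁻ term: 0.01025·7.9^0.27·exp(0.036·79+0.049·11.3) = 0.5354
  r_corr = 1.817 + 0.5354 = 2.352 μm/a
zinc: T>10 °C ⇒ hinge -0.071·(11.3−10) = -0.0923
  Pd branch = 0.0129·Pd^0.44·e^(0.046·RH+f) = 3.887 μm/a
  Cl⁻ term: 0.0175·7.9^0.57·exp(0.008·79+0.085·11.3) = 0.2794
  sum: 3.887 + 0.2794 → r_corr = 4.166 μm/a
Ordering by μm/a: zinc (4.17) > copper (2.35)

copper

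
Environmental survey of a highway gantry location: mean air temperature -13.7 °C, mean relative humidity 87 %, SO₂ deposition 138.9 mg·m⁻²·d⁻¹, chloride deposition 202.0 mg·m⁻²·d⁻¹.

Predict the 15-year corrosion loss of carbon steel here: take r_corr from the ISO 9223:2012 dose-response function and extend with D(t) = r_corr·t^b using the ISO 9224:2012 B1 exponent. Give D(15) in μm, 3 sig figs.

D(15) = 131 μm

carbon steel: T≤10 °C ⇒ hinge +0.150·(-13.7−10) = -3.5550
  Pd branch = 1.77·Pd^0.52·e^(0.02·RH+f) = 3.749 μm/a
  Sd branch = 0.102·Sd^0.62·e^(0.033·RH+0.04·T) = 27.98 μm/a
  r_corr = 3.749 + 27.98 = 31.73 μm/a
Long-term exponent b (ISO 9224 Table 2, B1) = 0.523
  D(15) = 31.73 × 15^0.523 = 31.73 × 4.122 = 130.8 μm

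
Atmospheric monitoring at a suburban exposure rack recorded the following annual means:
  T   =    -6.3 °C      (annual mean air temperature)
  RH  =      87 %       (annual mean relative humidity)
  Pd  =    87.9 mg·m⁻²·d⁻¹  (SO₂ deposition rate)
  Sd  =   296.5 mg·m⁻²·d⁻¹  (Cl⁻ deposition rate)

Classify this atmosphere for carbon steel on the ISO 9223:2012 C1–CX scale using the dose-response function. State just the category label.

C4

carbon steel: temperature factor f = +0.150·(-16.3) = -2.4450
  sulphur-dioxide contribution → 8.967 μm/a
  chloride contribution → 47.72 μm/a
  total first-year rate 56.68 μm/a
ISO 9223 Table 2 (carbon steel): 50 < 56.7 ≤ 80 μm/a ⇒ C4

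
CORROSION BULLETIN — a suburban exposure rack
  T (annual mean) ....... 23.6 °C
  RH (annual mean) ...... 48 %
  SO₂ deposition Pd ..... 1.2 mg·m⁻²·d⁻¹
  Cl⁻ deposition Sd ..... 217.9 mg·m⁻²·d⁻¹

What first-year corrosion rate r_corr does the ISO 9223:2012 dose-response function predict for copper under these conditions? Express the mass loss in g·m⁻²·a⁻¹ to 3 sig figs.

copper: temperature factor f = -0.080·(13.6) = -1.0880
  sulphur-dioxide contribution → 0.03179 μm/a
  chloride contribution → 0.7848 μm/a
  ⇒ r_corr(copper) = 0.8165 μm/a
Convert to mass loss: 0.8165 μm/a × 8.96 g/cm³ = 7.316 g·m⁻²·a⁻¹

r_corr = 7.32 g·m⁻²·a⁻¹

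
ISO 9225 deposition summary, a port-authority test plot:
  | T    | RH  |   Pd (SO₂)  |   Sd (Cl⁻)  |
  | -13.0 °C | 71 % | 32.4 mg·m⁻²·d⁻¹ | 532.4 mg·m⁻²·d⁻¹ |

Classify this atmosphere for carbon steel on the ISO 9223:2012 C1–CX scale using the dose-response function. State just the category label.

carbon steel: f(T) = +0.150·(T−10) [T≤10 °C] = -3.4500
  sulphur-dioxide contribution → 1.419 μm/a
  chloride contribution → 30.94 μm/a
  ⇒ r_corr(carbon steel) = 32.36 μm/a
Category bounds: 25…50 μm/a bracket r_corr ⇒ C3

C3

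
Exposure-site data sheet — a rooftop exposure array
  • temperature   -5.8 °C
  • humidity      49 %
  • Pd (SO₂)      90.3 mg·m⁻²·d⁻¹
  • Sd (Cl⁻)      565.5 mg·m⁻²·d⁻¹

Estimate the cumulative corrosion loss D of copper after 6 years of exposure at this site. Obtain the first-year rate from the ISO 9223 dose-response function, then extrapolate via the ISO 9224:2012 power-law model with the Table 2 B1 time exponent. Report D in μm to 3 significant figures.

D(6) = 0.962 μm

copper: T≤10 °C ⇒ hinge +0.126·(-5.8−10) = -1.9908
  sulphur-dioxide contribution → 0.04204 μm/a
  chloride contribution → 0.2492 μm/a
  ⇒ r_corr(copper) = 0.2912 μm/a
Power-law: D(6) = r_corr · 6^0.667
  D(6) = 0.2912 × 6^0.667 = 0.2912 × 3.304 = 0.9622 μm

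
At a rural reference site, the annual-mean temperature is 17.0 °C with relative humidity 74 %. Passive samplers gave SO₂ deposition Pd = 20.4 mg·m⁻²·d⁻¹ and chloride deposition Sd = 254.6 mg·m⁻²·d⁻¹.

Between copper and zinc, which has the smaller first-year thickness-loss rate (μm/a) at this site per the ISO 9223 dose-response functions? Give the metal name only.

copper

copper: temperature factor f = -0.080·(7.0) = -0.5600
  Pd branch = 0.0053·Pd^0.26·e^(0.059·RH+f) = 0.522 μm/a
  Sd branch = 0.01025·Sd^0.27·e^(0.036·RH+0.049·T) = 1.51 μm/a
  sum: 0.522 + 1.51 → r_corr = 2.032 μm/a
zinc: temperature factor f = -0.071·(7.0) = -0.4970
  SO₂ term: 0.0129·20.4^0.44·exp(0.046·74-0.4970) = 0.8899
  Sd branch = 0.0175·Sd^0.57·e^(0.008·RH+0.085·T) = 3.155 μm/a
  r_corr = 0.8899 + 3.155 = 4.045 μm/a
Ordering by μm/a: zinc (4.05) > copper (2.03)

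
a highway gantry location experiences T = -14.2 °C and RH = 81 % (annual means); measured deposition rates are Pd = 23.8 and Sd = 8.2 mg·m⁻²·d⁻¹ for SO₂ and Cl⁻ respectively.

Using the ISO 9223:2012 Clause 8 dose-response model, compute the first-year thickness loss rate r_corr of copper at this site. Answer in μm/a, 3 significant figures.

copper: f(T) = +0.126·(T−10) [T≤10 °C] = -3.0492
  SO₂ term: 0.0053·23.8^0.26·exp(0.059·81-3.0492) = 0.06814
  Sd branch = 0.01025·Sd^0.27·e^(0.036·RH+0.049·T) = 0.1666 μm/a
  sum: 0.06814 + 0.1666 → r_corr = 0.2347 μm/a

r_corr = 0.235 μm/a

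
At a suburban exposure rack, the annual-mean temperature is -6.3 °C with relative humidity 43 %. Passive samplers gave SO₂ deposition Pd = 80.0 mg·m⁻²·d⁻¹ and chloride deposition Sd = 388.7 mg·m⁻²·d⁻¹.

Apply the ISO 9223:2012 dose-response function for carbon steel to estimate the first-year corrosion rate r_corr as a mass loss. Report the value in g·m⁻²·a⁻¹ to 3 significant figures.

carbon steel: temperature factor f = +0.150·(-16.3) = -2.4450
  SO₂ term: 1.77·80.0^0.52·exp(0.02·43-2.4450) = 3.542
  Cl⁻ term: 0.102·388.7^0.62·exp(0.033·43+0.04·-6.3) = 13.21
  r_corr = 3.542 + 13.21 = 16.75 μm/a
Convert to mass loss: 16.75 μm/a × 7.85 g/cm³ = 131.5 g·m⁻²·a⁻¹

r_corr = 132 g·m⁻²·a⁻¹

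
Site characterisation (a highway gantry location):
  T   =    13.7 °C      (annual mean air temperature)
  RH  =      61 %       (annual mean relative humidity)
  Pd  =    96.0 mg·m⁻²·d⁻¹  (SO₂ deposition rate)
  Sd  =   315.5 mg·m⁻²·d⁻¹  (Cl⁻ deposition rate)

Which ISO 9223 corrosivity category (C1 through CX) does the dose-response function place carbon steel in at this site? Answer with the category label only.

carbon steel: f(T) = -0.054·(T−10) [T>10 °C] = -0.1998
  sulphur-dioxide contribution → 52.7 μm/a
  chloride contribution → 46.8 μm/a
  ⇒ r_corr(carbon steel) = 99.5 μm/a
ISO 9223 Table 2 (carbon steel): 80 < 99.5 ≤ 200 μm/a ⇒ C5

C5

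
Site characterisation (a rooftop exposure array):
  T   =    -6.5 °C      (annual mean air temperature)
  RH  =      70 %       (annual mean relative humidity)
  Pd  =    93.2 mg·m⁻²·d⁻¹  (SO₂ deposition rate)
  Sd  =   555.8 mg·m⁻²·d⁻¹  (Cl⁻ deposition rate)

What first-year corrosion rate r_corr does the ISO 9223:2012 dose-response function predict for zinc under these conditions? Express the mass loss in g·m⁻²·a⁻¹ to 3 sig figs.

zinc: T≤10 °C ⇒ hinge +0.038·(-6.5−10) = -0.6270
  SO₂ term: 0.0129·93.2^0.44·exp(0.046·70-0.6270) = 1.268
  Sd branch = 0.0175·Sd^0.57·e^(0.008·RH+0.085·T) = 0.647 μm/a
  r_corr = 1.268 + 0.647 = 1.915 μm/a
Convert to mass loss: 1.915 μm/a × 7.14 g/cm³ = 13.68 g·m⁻²·a⁻¹

r_corr = 13.7 g·m⁻²·a⁻¹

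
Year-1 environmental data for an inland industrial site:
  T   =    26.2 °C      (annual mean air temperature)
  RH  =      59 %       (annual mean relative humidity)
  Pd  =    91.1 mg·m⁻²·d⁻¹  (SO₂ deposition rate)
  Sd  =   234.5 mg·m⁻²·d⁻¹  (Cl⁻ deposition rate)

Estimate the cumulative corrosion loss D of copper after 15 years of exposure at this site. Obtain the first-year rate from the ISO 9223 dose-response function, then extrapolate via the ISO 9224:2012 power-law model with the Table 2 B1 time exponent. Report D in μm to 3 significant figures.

copper: T>10 °C ⇒ hinge -0.080·(26.2−10) = -1.2960
  SO₂ term: 0.0053·91.1^0.26·exp(0.059·59-1.2960) = 0.1523
  Sd branch = 0.01025·Sd^0.27·e^(0.036·RH+0.049·T) = 1.351 μm/a
  r_corr = 0.1523 + 1.351 = 1.503 μm/a
Long-term exponent b (ISO 9224 Table 2, B1) = 0.667
  D(15) = 1.503 × 15^0.667 = 1.503 × 6.088 = 9.152 μm

D(15) = 9.15 μm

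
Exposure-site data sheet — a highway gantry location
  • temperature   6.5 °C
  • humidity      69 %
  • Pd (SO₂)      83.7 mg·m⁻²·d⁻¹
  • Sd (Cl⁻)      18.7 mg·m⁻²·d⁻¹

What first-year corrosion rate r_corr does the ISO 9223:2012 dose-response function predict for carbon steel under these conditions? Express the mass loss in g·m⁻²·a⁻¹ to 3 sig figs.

carbon steel: f(T) = +0.150·(T−10) [T≤10 °C] = -0.5250
  sulphur-dioxide contribution → 41.6 μm/a
  chloride contribution → 7.924 μm/a
  ⇒ r_corr(carbon steel) = 49.53 μm/a
Convert to mass loss: 49.53 μm/a × 7.85 g/cm³ = 388.8 g·m⁻²·a⁻¹

r_corr = 389 g·m⁻²·a⁻¹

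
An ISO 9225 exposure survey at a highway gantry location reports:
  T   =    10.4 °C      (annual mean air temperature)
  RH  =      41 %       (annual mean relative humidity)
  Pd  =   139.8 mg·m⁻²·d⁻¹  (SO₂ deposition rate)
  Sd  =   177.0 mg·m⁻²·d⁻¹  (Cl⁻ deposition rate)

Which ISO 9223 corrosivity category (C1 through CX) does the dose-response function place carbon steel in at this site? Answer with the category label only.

C4

carbon steel: temperature factor f = -0.054·(0.4) = -0.0216
  SO₂ term: 1.77·139.8^0.52·exp(0.02·41-0.0216) = 51.33
  Sd branch = 0.102·Sd^0.62·e^(0.033·RH+0.04·T) = 14.81 μm/a
  r_corr = 51.33 + 14.81 = 66.14 μm/a
ISO 9223 Table 2 (carbon steel): 50 < 66.1 ≤ 80 μm/a ⇒ C4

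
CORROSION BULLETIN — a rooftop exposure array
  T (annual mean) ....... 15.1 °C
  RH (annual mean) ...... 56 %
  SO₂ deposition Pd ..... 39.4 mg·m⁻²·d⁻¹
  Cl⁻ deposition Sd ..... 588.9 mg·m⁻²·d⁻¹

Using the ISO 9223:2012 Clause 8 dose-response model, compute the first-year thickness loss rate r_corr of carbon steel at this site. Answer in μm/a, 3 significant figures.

carbon steel: T>10 °C ⇒ hinge -0.054·(15.1−10) = -0.2754
  Pd branch = 1.77·Pd^0.52·e^(0.02·RH+f) = 27.83 μm/a
  Cl⁻ term: 0.102·588.9^0.62·exp(0.033·56+0.04·15.1) = 61.79
  sum: 27.83 + 61.79 → r_corr = 89.61 μm/a

r_corr = 89.6 μm/a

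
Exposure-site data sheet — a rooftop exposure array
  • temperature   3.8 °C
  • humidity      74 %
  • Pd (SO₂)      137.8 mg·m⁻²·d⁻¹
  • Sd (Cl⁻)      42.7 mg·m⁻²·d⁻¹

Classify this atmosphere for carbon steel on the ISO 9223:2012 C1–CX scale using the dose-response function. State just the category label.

C4

carbon steel: f(T) = +0.150·(T−10) [T≤10 °C] = -0.9300
  Pd branch = 1.77·Pd^0.52·e^(0.02·RH+f) = 39.74 μm/a
  Cl⁻ term: 0.102·42.7^0.62·exp(0.033·74+0.04·3.8) = 14
  sum: 39.74 + 14 → r_corr = 53.74 μm/a
53.7 μm/a falls in (50, 80] for carbon steel → category C4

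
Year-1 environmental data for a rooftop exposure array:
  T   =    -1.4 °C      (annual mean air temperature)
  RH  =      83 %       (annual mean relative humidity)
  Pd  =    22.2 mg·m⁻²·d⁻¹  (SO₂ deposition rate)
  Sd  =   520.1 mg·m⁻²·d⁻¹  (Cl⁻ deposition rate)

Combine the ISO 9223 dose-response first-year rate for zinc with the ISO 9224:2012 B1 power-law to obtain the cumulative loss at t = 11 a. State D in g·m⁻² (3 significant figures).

zinc: f(T) = +0.038·(T−10) [T≤10 °C] = -0.4332
  Pd branch = 0.0129·Pd^0.44·e^(0.046·RH+f) = 1.489 μm/a
  Sd branch = 0.0175·Sd^0.57·e^(0.008·RH+0.085·T) = 1.066 μm/a
  r_corr = 1.489 + 1.066 = 2.556 μm/a
Power-law: D(11) = r_corr · 11^0.813
  D(11) = 2.556 × 11^0.813 = 2.556 × 7.025 = 17.95 μm
  Mass loss = 17.95 μm × 7.14 g/cm³ = 128.2 g·m⁻²

D(11) = 128 g·m⁻²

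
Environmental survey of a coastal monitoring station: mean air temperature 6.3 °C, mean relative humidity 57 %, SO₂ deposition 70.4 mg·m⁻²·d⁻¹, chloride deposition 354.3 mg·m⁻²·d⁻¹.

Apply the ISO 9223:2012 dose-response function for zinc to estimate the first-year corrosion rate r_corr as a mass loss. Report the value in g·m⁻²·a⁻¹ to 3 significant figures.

r_corr = 16.7 g·m⁻²·a⁻¹

zinc: temperature factor f = +0.038·(-3.7) = -0.1406
  sulphur-dioxide contribution → 1.003 μm/a
  chloride contribution → 1.339 μm/a
  total first-year rate 2.342 μm/a
Convert to mass loss: 2.342 μm/a × 7.14 g/cm³ = 16.72 g·m⁻²·a⁻¹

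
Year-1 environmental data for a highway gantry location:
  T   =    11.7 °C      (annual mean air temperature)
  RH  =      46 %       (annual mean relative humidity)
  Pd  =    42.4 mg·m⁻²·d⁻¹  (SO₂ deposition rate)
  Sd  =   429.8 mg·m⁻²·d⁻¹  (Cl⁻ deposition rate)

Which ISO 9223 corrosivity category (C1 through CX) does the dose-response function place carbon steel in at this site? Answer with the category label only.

C4

carbon steel: T>10 °C ⇒ hinge -0.054·(11.7−10) = -0.0918
  Pd branch = 1.77·Pd^0.52·e^(0.02·RH+f) = 28.44 μm/a
  Cl⁻ term: 0.102·429.8^0.62·exp(0.033·46+0.04·11.7) = 31.9
  sum: 28.44 + 31.9 → r_corr = 60.33 μm/a
60.3 μm/a falls in (50, 80] for carbon steel → category C4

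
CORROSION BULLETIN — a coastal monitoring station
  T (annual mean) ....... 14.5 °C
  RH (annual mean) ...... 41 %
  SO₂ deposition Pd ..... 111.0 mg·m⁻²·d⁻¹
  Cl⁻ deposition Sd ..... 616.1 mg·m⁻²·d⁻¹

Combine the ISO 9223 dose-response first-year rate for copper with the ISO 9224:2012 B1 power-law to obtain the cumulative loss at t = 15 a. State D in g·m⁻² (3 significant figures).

copper: f(T) = -0.080·(T−10) [T>10 °C] = -0.3600
  SO₂ term: 0.0053·111.0^0.26·exp(0.059·41-0.3600) = 0.1413
  Cl⁻ term: 0.01025·616.1^0.27·exp(0.036·41+0.049·14.5) = 0.517
  sum: 0.1413 + 0.517 → r_corr = 0.6584 μm/a
Power-law: D(15) = r_corr · 15^0.667
  D(15) = 0.6584 × 15^0.667 = 0.6584 × 6.088 = 4.008 μm
  Mass loss = 4.008 μm × 8.96 g/cm³ = 35.91 g·m⁻²

D(15) = 35.9 g·m⁻²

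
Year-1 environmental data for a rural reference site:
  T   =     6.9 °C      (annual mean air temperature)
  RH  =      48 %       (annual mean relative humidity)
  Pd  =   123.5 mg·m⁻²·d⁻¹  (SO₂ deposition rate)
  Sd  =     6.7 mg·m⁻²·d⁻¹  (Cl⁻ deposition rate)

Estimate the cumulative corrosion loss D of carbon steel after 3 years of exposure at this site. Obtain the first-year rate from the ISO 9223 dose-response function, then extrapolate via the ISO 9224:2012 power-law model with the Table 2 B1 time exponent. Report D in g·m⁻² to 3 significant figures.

D(3) = 525 g·m⁻²

carbon steel: f(T) = +0.150·(T−10) [T≤10 °C] = -0.4650
  Pd branch = 1.77·Pd^0.52·e^(0.02·RH+f) = 35.53 μm/a
  Sd branch = 0.102·Sd^0.62·e^(0.033·RH+0.04·T) = 2.131 μm/a
  r_corr = 35.53 + 2.131 = 37.66 μm/a
Power-law: D(3) = r_corr · 3^0.523
  D(3) = 37.66 × 3^0.523 = 37.66 × 1.776 = 66.9 μm
  Mass loss = 66.9 μm × 7.85 g/cm³ = 525.2 g·m⁻²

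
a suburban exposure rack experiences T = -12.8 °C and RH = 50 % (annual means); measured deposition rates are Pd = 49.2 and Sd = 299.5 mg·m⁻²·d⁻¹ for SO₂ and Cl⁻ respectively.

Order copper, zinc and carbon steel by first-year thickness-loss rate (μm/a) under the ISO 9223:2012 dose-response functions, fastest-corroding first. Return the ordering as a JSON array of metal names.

copper: T≤10 °C ⇒ hinge +0.126·(-12.8−10) = -2.8728
  Pd branch = 0.0053·Pd^0.26·e^(0.059·RH+f) = 0.01577 μm/a
  Sd branch = 0.01025·Sd^0.27·e^(0.036·RH+0.049·T) = 0.1544 μm/a
  sum: 0.01577 + 0.1544 → r_corr = 0.1702 μm/a
zinc: f(T) = +0.038·(T−10) [T≤10 °C] = -0.8664
  Pd branch = 0.0129·Pd^0.44·e^(0.046·RH+f) = 0.3004 μm/a
  Cl⁻ term: 0.0175·299.5^0.57·exp(0.008·50+0.085·-12.8) = 0.2269
  sum: 0.3004 + 0.2269 → r_corr = 0.5272 μm/a
carbon steel: f(T) = +0.150·(T−10) [T≤10 °C] = -3.4200
  Pd branch = 1.77·Pd^0.52·e^(0.02·RH+f) = 1.193 μm/a
  Sd branch = 0.102·Sd^0.62·e^(0.033·RH+0.04·T) = 10.92 μm/a
  r_corr = 1.193 + 10.92 = 12.11 μm/a
Ordering by μm/a: carbon steel (12.1) > zinc (0.527) > copper (0.17)

["carbon steel", "zinc", "copper"]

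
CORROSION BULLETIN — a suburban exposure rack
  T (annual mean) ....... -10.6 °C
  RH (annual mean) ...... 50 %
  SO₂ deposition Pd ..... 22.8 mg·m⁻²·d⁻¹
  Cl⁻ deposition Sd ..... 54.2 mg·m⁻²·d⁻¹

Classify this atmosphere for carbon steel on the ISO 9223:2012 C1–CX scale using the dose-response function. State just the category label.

C2

carbon steel: f(T) = +0.150·(T−10) [T≤10 °C] = -3.0900
  SO₂ term: 1.77·22.8^0.52·exp(0.02·50-3.0900) = 1.113
  Sd branch = 0.102·Sd^0.62·e^(0.033·RH+0.04·T) = 4.132 μm/a
  r_corr = 1.113 + 4.132 = 5.244 μm/a
5.24 μm/a falls in (1.3, 25] for carbon steel → category C2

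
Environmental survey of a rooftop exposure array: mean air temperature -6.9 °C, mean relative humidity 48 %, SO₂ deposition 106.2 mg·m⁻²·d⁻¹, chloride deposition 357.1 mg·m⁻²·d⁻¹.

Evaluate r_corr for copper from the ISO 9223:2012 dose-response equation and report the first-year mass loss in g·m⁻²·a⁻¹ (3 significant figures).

r_corr = 2.13 g·m⁻²·a⁻¹

copper: temperature factor f = +0.126·(-16.9) = -2.1294
  SO₂ term: 0.0053·106.2^0.26·exp(0.059·48-2.1294) = 0.03599
  Sd branch = 0.01025·Sd^0.27·e^(0.036·RH+0.049·T) = 0.2012 μm/a
  sum: 0.03599 + 0.2012 → r_corr = 0.2372 μm/a
Convert to mass loss: 0.2372 μm/a × 8.96 g/cm³ = 2.125 g·m⁻²·a⁻¹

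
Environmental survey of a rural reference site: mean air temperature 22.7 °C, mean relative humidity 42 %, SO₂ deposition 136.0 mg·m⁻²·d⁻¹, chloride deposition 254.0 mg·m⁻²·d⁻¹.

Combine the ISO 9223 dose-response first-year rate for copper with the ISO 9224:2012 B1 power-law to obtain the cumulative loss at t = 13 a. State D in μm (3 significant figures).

copper: f(T) = -0.080·(T−10) [T>10 °C] = -1.0160
  sulphur-dioxide contribution → 0.08202 μm/a
  chloride contribution → 0.6306 μm/a
  total first-year rate 0.7126 μm/a
Power-law: D(13) = r_corr · 13^0.667
  D(13) = 0.7126 × 13^0.667 = 0.7126 × 5.534 = 3.943 μm

D(13) = 3.94 μm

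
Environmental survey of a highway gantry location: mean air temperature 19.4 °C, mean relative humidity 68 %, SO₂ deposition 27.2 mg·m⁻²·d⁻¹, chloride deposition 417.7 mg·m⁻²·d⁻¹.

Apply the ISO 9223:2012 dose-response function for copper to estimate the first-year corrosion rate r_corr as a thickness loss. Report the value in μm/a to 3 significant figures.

r_corr = 1.89 μm/a

copper: f(T) = -0.080·(T−10) [T>10 °C] = -0.7520
  SO₂ term: 0.0053·27.2^0.26·exp(0.059·68-0.7520) = 0.3259
  Sd branch = 0.01025·Sd^0.27·e^(0.036·RH+0.049·T) = 1.564 μm/a
  r_corr = 0.3259 + 1.564 = 1.89 μm/a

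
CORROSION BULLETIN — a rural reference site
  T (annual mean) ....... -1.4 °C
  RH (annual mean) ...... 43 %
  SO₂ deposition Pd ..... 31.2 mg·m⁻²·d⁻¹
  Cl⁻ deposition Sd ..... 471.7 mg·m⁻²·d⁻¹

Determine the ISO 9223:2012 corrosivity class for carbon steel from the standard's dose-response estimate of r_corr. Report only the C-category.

carbon steel: T≤10 °C ⇒ hinge +0.150·(-1.4−10) = -1.7100
  Pd branch = 1.77·Pd^0.52·e^(0.02·RH+f) = 4.527 μm/a
  Sd branch = 0.102·Sd^0.62·e^(0.033·RH+0.04·T) = 18.12 μm/a
  r_corr = 4.527 + 18.12 = 22.65 μm/a
22.6 μm/a falls in (1.3, 25] for carbon steel → category C2

C2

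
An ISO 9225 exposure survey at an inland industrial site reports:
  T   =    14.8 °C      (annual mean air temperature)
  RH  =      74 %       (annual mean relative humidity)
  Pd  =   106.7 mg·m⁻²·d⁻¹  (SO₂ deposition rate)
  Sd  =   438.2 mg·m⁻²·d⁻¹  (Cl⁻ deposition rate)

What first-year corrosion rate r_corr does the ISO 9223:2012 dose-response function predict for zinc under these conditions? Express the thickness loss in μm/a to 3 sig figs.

r_corr = 5.72 μm/a

zinc: temperature factor f = -0.071·(4.8) = -0.3408
  Pd branch = 0.0129·Pd^0.44·e^(0.046·RH+f) = 2.154 μm/a
  Sd branch = 0.0175·Sd^0.57·e^(0.008·RH+0.085·T) = 3.566 μm/a
  r_corr = 2.154 + 3.566 = 5.721 μm/a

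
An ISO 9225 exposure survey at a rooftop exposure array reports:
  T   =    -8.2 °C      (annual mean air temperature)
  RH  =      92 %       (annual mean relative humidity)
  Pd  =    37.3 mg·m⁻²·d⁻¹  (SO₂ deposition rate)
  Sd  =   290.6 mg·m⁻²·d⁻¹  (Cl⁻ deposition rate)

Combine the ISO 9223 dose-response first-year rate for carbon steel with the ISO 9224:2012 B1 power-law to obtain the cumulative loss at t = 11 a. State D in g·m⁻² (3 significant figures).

D(11) = 1.55e+03 g·m⁻²

carbon steel: temperature factor f = +0.150·(-18.2) = -2.7300
  SO₂ term: 1.77·37.3^0.52·exp(0.02·92-2.7300) = 4.772
  Sd branch = 0.102·Sd^0.62·e^(0.033·RH+0.04·T) = 51.51 μm/a
  r_corr = 4.772 + 51.51 = 56.28 μm/a
Long-term exponent b (ISO 9224 Table 2, B1) = 0.523
  D(11) = 56.28 × 11^0.523 = 56.28 × 3.505 = 197.3 μm
  Mass loss = 197.3 μm × 7.85 g/cm³ = 1548 g·m⁻²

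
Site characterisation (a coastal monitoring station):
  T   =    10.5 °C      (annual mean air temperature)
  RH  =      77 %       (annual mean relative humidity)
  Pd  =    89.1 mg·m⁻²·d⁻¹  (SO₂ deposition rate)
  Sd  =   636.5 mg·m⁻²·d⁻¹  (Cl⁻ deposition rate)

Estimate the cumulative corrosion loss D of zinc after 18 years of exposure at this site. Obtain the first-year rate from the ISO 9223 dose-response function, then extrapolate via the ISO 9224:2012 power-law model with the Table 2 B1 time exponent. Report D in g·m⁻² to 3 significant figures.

D(18) = 467 g·m⁻²

zinc: T>10 °C ⇒ hinge -0.071·(10.5−10) = -0.0355
  Pd branch = 0.0129·Pd^0.44·e^(0.046·RH+f) = 3.1 μm/a
  Sd branch = 0.0175·Sd^0.57·e^(0.008·RH+0.085·T) = 3.136 μm/a
  sum: 3.1 + 3.136 → r_corr = 6.236 μm/a
Long-term exponent b (ISO 9224 Table 2, B1) = 0.813
  D(18) = 6.236 × 18^0.813 = 6.236 × 10.48 = 65.38 μm
  Mass loss = 65.38 μm × 7.14 g/cm³ = 466.8 g·m⁻²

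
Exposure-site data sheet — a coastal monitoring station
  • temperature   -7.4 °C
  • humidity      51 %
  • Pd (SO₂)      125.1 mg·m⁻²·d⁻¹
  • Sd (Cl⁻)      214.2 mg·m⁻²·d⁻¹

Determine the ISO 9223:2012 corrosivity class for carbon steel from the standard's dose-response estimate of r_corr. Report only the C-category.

carbon steel: f(T) = +0.150·(T−10) [T≤10 °C] = -2.6100
  sulphur-dioxide contribution → 4.447 μm/a
  chloride contribution → 11.38 μm/a
  total first-year rate 15.82 μm/a
15.8 μm/a falls in (1.3, 25] for carbon steel → category C2

C2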